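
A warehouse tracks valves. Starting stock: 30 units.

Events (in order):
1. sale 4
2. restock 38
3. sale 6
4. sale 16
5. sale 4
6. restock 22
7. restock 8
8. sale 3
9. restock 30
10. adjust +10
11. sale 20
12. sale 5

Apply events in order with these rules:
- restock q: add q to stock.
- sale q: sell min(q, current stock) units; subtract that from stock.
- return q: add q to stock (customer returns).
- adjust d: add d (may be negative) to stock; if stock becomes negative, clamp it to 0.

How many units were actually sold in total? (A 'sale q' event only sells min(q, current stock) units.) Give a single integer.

Processing events:
Start: stock = 30
  Event 1 (sale 4): sell min(4,30)=4. stock: 30 - 4 = 26. total_sold = 4
  Event 2 (restock 38): 26 + 38 = 64
  Event 3 (sale 6): sell min(6,64)=6. stock: 64 - 6 = 58. total_sold = 10
  Event 4 (sale 16): sell min(16,58)=16. stock: 58 - 16 = 42. total_sold = 26
  Event 5 (sale 4): sell min(4,42)=4. stock: 42 - 4 = 38. total_sold = 30
  Event 6 (restock 22): 38 + 22 = 60
  Event 7 (restock 8): 60 + 8 = 68
  Event 8 (sale 3): sell min(3,68)=3. stock: 68 - 3 = 65. total_sold = 33
  Event 9 (restock 30): 65 + 30 = 95
  Event 10 (adjust +10): 95 + 10 = 105
  Event 11 (sale 20): sell min(20,105)=20. stock: 105 - 20 = 85. total_sold = 53
  Event 12 (sale 5): sell min(5,85)=5. stock: 85 - 5 = 80. total_sold = 58
Final: stock = 80, total_sold = 58

Answer: 58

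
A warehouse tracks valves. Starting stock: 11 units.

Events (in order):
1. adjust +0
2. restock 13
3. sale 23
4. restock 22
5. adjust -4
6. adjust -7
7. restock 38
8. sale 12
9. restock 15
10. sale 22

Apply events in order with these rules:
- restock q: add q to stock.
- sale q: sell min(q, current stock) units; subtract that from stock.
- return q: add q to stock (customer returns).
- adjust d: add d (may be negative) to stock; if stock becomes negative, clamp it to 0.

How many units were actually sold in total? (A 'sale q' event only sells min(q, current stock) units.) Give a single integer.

Answer: 57

Derivation:
Processing events:
Start: stock = 11
  Event 1 (adjust +0): 11 + 0 = 11
  Event 2 (restock 13): 11 + 13 = 24
  Event 3 (sale 23): sell min(23,24)=23. stock: 24 - 23 = 1. total_sold = 23
  Event 4 (restock 22): 1 + 22 = 23
  Event 5 (adjust -4): 23 + -4 = 19
  Event 6 (adjust -7): 19 + -7 = 12
  Event 7 (restock 38): 12 + 38 = 50
  Event 8 (sale 12): sell min(12,50)=12. stock: 50 - 12 = 38. total_sold = 35
  Event 9 (restock 15): 38 + 15 = 53
  Event 10 (sale 22): sell min(22,53)=22. stock: 53 - 22 = 31. total_sold = 57
Final: stock = 31, total_sold = 57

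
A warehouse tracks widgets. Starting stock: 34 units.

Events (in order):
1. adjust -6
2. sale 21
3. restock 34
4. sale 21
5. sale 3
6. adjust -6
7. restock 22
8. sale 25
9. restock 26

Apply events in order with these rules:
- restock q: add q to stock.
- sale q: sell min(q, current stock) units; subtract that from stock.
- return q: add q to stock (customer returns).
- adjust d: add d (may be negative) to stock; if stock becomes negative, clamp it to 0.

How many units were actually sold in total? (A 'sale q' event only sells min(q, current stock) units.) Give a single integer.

Answer: 70

Derivation:
Processing events:
Start: stock = 34
  Event 1 (adjust -6): 34 + -6 = 28
  Event 2 (sale 21): sell min(21,28)=21. stock: 28 - 21 = 7. total_sold = 21
  Event 3 (restock 34): 7 + 34 = 41
  Event 4 (sale 21): sell min(21,41)=21. stock: 41 - 21 = 20. total_sold = 42
  Event 5 (sale 3): sell min(3,20)=3. stock: 20 - 3 = 17. total_sold = 45
  Event 6 (adjust -6): 17 + -6 = 11
  Event 7 (restock 22): 11 + 22 = 33
  Event 8 (sale 25): sell min(25,33)=25. stock: 33 - 25 = 8. total_sold = 70
  Event 9 (restock 26): 8 + 26 = 34
Final: stock = 34, total_sold = 70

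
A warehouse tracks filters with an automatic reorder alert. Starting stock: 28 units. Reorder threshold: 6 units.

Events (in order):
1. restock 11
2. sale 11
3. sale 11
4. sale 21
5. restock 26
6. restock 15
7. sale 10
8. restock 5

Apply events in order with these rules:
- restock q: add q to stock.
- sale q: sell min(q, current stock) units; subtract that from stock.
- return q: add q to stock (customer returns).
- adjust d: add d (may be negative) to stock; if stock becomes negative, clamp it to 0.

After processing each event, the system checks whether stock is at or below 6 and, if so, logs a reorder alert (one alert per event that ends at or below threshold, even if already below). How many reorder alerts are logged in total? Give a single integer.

Answer: 1

Derivation:
Processing events:
Start: stock = 28
  Event 1 (restock 11): 28 + 11 = 39
  Event 2 (sale 11): sell min(11,39)=11. stock: 39 - 11 = 28. total_sold = 11
  Event 3 (sale 11): sell min(11,28)=11. stock: 28 - 11 = 17. total_sold = 22
  Event 4 (sale 21): sell min(21,17)=17. stock: 17 - 17 = 0. total_sold = 39
  Event 5 (restock 26): 0 + 26 = 26
  Event 6 (restock 15): 26 + 15 = 41
  Event 7 (sale 10): sell min(10,41)=10. stock: 41 - 10 = 31. total_sold = 49
  Event 8 (restock 5): 31 + 5 = 36
Final: stock = 36, total_sold = 49

Checking against threshold 6:
  After event 1: stock=39 > 6
  After event 2: stock=28 > 6
  After event 3: stock=17 > 6
  After event 4: stock=0 <= 6 -> ALERT
  After event 5: stock=26 > 6
  After event 6: stock=41 > 6
  After event 7: stock=31 > 6
  After event 8: stock=36 > 6
Alert events: [4]. Count = 1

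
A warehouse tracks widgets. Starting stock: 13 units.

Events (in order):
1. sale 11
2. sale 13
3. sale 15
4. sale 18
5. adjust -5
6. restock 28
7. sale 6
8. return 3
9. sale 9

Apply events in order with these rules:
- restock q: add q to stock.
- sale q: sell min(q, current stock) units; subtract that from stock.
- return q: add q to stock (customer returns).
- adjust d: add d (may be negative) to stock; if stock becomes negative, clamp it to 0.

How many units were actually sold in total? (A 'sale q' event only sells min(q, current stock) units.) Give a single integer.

Processing events:
Start: stock = 13
  Event 1 (sale 11): sell min(11,13)=11. stock: 13 - 11 = 2. total_sold = 11
  Event 2 (sale 13): sell min(13,2)=2. stock: 2 - 2 = 0. total_sold = 13
  Event 3 (sale 15): sell min(15,0)=0. stock: 0 - 0 = 0. total_sold = 13
  Event 4 (sale 18): sell min(18,0)=0. stock: 0 - 0 = 0. total_sold = 13
  Event 5 (adjust -5): 0 + -5 = 0 (clamped to 0)
  Event 6 (restock 28): 0 + 28 = 28
  Event 7 (sale 6): sell min(6,28)=6. stock: 28 - 6 = 22. total_sold = 19
  Event 8 (return 3): 22 + 3 = 25
  Event 9 (sale 9): sell min(9,25)=9. stock: 25 - 9 = 16. total_sold = 28
Final: stock = 16, total_sold = 28

Answer: 28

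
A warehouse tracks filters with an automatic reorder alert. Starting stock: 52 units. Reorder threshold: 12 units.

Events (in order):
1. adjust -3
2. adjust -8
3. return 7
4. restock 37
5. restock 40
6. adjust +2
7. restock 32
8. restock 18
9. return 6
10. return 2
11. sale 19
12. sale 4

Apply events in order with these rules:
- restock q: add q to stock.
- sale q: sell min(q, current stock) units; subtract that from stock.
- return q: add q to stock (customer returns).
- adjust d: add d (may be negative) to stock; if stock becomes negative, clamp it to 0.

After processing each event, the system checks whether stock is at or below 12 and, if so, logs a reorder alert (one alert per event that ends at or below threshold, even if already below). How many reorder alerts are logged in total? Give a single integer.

Answer: 0

Derivation:
Processing events:
Start: stock = 52
  Event 1 (adjust -3): 52 + -3 = 49
  Event 2 (adjust -8): 49 + -8 = 41
  Event 3 (return 7): 41 + 7 = 48
  Event 4 (restock 37): 48 + 37 = 85
  Event 5 (restock 40): 85 + 40 = 125
  Event 6 (adjust +2): 125 + 2 = 127
  Event 7 (restock 32): 127 + 32 = 159
  Event 8 (restock 18): 159 + 18 = 177
  Event 9 (return 6): 177 + 6 = 183
  Event 10 (return 2): 183 + 2 = 185
  Event 11 (sale 19): sell min(19,185)=19. stock: 185 - 19 = 166. total_sold = 19
  Event 12 (sale 4): sell min(4,166)=4. stock: 166 - 4 = 162. total_sold = 23
Final: stock = 162, total_sold = 23

Checking against threshold 12:
  After event 1: stock=49 > 12
  After event 2: stock=41 > 12
  After event 3: stock=48 > 12
  After event 4: stock=85 > 12
  After event 5: stock=125 > 12
  After event 6: stock=127 > 12
  After event 7: stock=159 > 12
  After event 8: stock=177 > 12
  After event 9: stock=183 > 12
  After event 10: stock=185 > 12
  After event 11: stock=166 > 12
  After event 12: stock=162 > 12
Alert events: []. Count = 0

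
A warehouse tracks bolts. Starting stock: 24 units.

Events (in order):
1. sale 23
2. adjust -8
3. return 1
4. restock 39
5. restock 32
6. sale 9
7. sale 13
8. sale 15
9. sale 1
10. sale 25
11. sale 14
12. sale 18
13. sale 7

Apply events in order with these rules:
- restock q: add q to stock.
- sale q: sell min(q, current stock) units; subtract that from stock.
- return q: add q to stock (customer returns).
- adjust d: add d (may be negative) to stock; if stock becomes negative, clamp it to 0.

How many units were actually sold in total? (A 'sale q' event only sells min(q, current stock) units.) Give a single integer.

Answer: 95

Derivation:
Processing events:
Start: stock = 24
  Event 1 (sale 23): sell min(23,24)=23. stock: 24 - 23 = 1. total_sold = 23
  Event 2 (adjust -8): 1 + -8 = 0 (clamped to 0)
  Event 3 (return 1): 0 + 1 = 1
  Event 4 (restock 39): 1 + 39 = 40
  Event 5 (restock 32): 40 + 32 = 72
  Event 6 (sale 9): sell min(9,72)=9. stock: 72 - 9 = 63. total_sold = 32
  Event 7 (sale 13): sell min(13,63)=13. stock: 63 - 13 = 50. total_sold = 45
  Event 8 (sale 15): sell min(15,50)=15. stock: 50 - 15 = 35. total_sold = 60
  Event 9 (sale 1): sell min(1,35)=1. stock: 35 - 1 = 34. total_sold = 61
  Event 10 (sale 25): sell min(25,34)=25. stock: 34 - 25 = 9. total_sold = 86
  Event 11 (sale 14): sell min(14,9)=9. stock: 9 - 9 = 0. total_sold = 95
  Event 12 (sale 18): sell min(18,0)=0. stock: 0 - 0 = 0. total_sold = 95
  Event 13 (sale 7): sell min(7,0)=0. stock: 0 - 0 = 0. total_sold = 95
Final: stock = 0, total_sold = 95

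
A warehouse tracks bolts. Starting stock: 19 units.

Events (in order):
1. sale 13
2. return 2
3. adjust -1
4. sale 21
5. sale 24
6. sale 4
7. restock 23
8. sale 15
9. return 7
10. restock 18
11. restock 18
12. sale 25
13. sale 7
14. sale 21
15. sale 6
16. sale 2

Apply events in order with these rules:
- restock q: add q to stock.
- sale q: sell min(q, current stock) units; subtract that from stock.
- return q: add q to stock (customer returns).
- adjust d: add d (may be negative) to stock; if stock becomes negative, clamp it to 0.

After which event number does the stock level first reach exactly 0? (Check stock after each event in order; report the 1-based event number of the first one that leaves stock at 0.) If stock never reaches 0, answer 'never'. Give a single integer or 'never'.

Processing events:
Start: stock = 19
  Event 1 (sale 13): sell min(13,19)=13. stock: 19 - 13 = 6. total_sold = 13
  Event 2 (return 2): 6 + 2 = 8
  Event 3 (adjust -1): 8 + -1 = 7
  Event 4 (sale 21): sell min(21,7)=7. stock: 7 - 7 = 0. total_sold = 20
  Event 5 (sale 24): sell min(24,0)=0. stock: 0 - 0 = 0. total_sold = 20
  Event 6 (sale 4): sell min(4,0)=0. stock: 0 - 0 = 0. total_sold = 20
  Event 7 (restock 23): 0 + 23 = 23
  Event 8 (sale 15): sell min(15,23)=15. stock: 23 - 15 = 8. total_sold = 35
  Event 9 (return 7): 8 + 7 = 15
  Event 10 (restock 18): 15 + 18 = 33
  Event 11 (restock 18): 33 + 18 = 51
  Event 12 (sale 25): sell min(25,51)=25. stock: 51 - 25 = 26. total_sold = 60
  Event 13 (sale 7): sell min(7,26)=7. stock: 26 - 7 = 19. total_sold = 67
  Event 14 (sale 21): sell min(21,19)=19. stock: 19 - 19 = 0. total_sold = 86
  Event 15 (sale 6): sell min(6,0)=0. stock: 0 - 0 = 0. total_sold = 86
  Event 16 (sale 2): sell min(2,0)=0. stock: 0 - 0 = 0. total_sold = 86
Final: stock = 0, total_sold = 86

First zero at event 4.

Answer: 4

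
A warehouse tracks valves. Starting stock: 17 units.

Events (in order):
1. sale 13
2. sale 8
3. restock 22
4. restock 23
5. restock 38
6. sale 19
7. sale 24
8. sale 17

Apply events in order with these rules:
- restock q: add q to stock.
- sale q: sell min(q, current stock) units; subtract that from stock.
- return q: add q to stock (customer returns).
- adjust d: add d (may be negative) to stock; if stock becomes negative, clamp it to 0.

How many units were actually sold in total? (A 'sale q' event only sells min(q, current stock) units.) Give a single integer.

Answer: 77

Derivation:
Processing events:
Start: stock = 17
  Event 1 (sale 13): sell min(13,17)=13. stock: 17 - 13 = 4. total_sold = 13
  Event 2 (sale 8): sell min(8,4)=4. stock: 4 - 4 = 0. total_sold = 17
  Event 3 (restock 22): 0 + 22 = 22
  Event 4 (restock 23): 22 + 23 = 45
  Event 5 (restock 38): 45 + 38 = 83
  Event 6 (sale 19): sell min(19,83)=19. stock: 83 - 19 = 64. total_sold = 36
  Event 7 (sale 24): sell min(24,64)=24. stock: 64 - 24 = 40. total_sold = 60
  Event 8 (sale 17): sell min(17,40)=17. stock: 40 - 17 = 23. total_sold = 77
Final: stock = 23, total_sold = 77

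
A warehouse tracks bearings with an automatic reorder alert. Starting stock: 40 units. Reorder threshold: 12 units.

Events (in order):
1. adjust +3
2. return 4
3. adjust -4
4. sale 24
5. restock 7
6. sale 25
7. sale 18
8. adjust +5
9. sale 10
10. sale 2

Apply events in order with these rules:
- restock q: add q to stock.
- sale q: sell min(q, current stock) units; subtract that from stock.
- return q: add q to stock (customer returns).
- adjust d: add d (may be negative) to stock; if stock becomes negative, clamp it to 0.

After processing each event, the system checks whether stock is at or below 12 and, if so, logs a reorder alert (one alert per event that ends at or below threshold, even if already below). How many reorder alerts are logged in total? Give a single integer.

Answer: 5

Derivation:
Processing events:
Start: stock = 40
  Event 1 (adjust +3): 40 + 3 = 43
  Event 2 (return 4): 43 + 4 = 47
  Event 3 (adjust -4): 47 + -4 = 43
  Event 4 (sale 24): sell min(24,43)=24. stock: 43 - 24 = 19. total_sold = 24
  Event 5 (restock 7): 19 + 7 = 26
  Event 6 (sale 25): sell min(25,26)=25. stock: 26 - 25 = 1. total_sold = 49
  Event 7 (sale 18): sell min(18,1)=1. stock: 1 - 1 = 0. total_sold = 50
  Event 8 (adjust +5): 0 + 5 = 5
  Event 9 (sale 10): sell min(10,5)=5. stock: 5 - 5 = 0. total_sold = 55
  Event 10 (sale 2): sell min(2,0)=0. stock: 0 - 0 = 0. total_sold = 55
Final: stock = 0, total_sold = 55

Checking against threshold 12:
  After event 1: stock=43 > 12
  After event 2: stock=47 > 12
  After event 3: stock=43 > 12
  After event 4: stock=19 > 12
  After event 5: stock=26 > 12
  After event 6: stock=1 <= 12 -> ALERT
  After event 7: stock=0 <= 12 -> ALERT
  After event 8: stock=5 <= 12 -> ALERT
  After event 9: stock=0 <= 12 -> ALERT
  After event 10: stock=0 <= 12 -> ALERT
Alert events: [6, 7, 8, 9, 10]. Count = 5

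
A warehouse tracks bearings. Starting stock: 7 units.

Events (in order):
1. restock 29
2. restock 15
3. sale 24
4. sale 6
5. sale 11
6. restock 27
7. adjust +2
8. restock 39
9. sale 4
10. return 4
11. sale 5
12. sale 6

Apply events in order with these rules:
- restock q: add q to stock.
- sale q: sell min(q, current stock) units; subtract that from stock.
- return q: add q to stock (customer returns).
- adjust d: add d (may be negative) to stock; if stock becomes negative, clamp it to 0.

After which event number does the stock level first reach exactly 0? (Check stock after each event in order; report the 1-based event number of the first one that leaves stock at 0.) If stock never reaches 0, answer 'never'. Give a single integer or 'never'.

Answer: never

Derivation:
Processing events:
Start: stock = 7
  Event 1 (restock 29): 7 + 29 = 36
  Event 2 (restock 15): 36 + 15 = 51
  Event 3 (sale 24): sell min(24,51)=24. stock: 51 - 24 = 27. total_sold = 24
  Event 4 (sale 6): sell min(6,27)=6. stock: 27 - 6 = 21. total_sold = 30
  Event 5 (sale 11): sell min(11,21)=11. stock: 21 - 11 = 10. total_sold = 41
  Event 6 (restock 27): 10 + 27 = 37
  Event 7 (adjust +2): 37 + 2 = 39
  Event 8 (restock 39): 39 + 39 = 78
  Event 9 (sale 4): sell min(4,78)=4. stock: 78 - 4 = 74. total_sold = 45
  Event 10 (return 4): 74 + 4 = 78
  Event 11 (sale 5): sell min(5,78)=5. stock: 78 - 5 = 73. total_sold = 50
  Event 12 (sale 6): sell min(6,73)=6. stock: 73 - 6 = 67. total_sold = 56
Final: stock = 67, total_sold = 56

Stock never reaches 0.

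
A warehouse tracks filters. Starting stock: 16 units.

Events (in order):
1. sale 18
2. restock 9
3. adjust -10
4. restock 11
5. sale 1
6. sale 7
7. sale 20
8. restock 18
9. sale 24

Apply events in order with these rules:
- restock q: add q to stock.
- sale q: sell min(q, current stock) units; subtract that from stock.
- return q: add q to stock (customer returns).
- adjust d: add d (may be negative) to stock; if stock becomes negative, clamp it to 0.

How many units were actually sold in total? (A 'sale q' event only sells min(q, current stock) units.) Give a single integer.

Processing events:
Start: stock = 16
  Event 1 (sale 18): sell min(18,16)=16. stock: 16 - 16 = 0. total_sold = 16
  Event 2 (restock 9): 0 + 9 = 9
  Event 3 (adjust -10): 9 + -10 = 0 (clamped to 0)
  Event 4 (restock 11): 0 + 11 = 11
  Event 5 (sale 1): sell min(1,11)=1. stock: 11 - 1 = 10. total_sold = 17
  Event 6 (sale 7): sell min(7,10)=7. stock: 10 - 7 = 3. total_sold = 24
  Event 7 (sale 20): sell min(20,3)=3. stock: 3 - 3 = 0. total_sold = 27
  Event 8 (restock 18): 0 + 18 = 18
  Event 9 (sale 24): sell min(24,18)=18. stock: 18 - 18 = 0. total_sold = 45
Final: stock = 0, total_sold = 45

Answer: 45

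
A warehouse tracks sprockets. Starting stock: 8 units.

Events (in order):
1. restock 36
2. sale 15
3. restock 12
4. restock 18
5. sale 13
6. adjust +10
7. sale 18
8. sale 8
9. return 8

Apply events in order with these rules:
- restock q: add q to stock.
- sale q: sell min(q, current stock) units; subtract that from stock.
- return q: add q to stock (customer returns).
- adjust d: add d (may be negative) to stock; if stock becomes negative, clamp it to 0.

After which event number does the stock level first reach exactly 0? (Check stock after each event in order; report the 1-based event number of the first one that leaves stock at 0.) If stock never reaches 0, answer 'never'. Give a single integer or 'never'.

Answer: never

Derivation:
Processing events:
Start: stock = 8
  Event 1 (restock 36): 8 + 36 = 44
  Event 2 (sale 15): sell min(15,44)=15. stock: 44 - 15 = 29. total_sold = 15
  Event 3 (restock 12): 29 + 12 = 41
  Event 4 (restock 18): 41 + 18 = 59
  Event 5 (sale 13): sell min(13,59)=13. stock: 59 - 13 = 46. total_sold = 28
  Event 6 (adjust +10): 46 + 10 = 56
  Event 7 (sale 18): sell min(18,56)=18. stock: 56 - 18 = 38. total_sold = 46
  Event 8 (sale 8): sell min(8,38)=8. stock: 38 - 8 = 30. total_sold = 54
  Event 9 (return 8): 30 + 8 = 38
Final: stock = 38, total_sold = 54

Stock never reaches 0.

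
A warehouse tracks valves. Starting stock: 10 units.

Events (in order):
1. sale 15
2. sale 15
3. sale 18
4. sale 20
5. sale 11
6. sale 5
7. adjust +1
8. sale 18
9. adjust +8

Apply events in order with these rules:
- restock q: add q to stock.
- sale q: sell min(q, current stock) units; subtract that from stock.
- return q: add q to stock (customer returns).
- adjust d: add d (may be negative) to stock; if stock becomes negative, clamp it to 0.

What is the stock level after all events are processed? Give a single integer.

Answer: 8

Derivation:
Processing events:
Start: stock = 10
  Event 1 (sale 15): sell min(15,10)=10. stock: 10 - 10 = 0. total_sold = 10
  Event 2 (sale 15): sell min(15,0)=0. stock: 0 - 0 = 0. total_sold = 10
  Event 3 (sale 18): sell min(18,0)=0. stock: 0 - 0 = 0. total_sold = 10
  Event 4 (sale 20): sell min(20,0)=0. stock: 0 - 0 = 0. total_sold = 10
  Event 5 (sale 11): sell min(11,0)=0. stock: 0 - 0 = 0. total_sold = 10
  Event 6 (sale 5): sell min(5,0)=0. stock: 0 - 0 = 0. total_sold = 10
  Event 7 (adjust +1): 0 + 1 = 1
  Event 8 (sale 18): sell min(18,1)=1. stock: 1 - 1 = 0. total_sold = 11
  Event 9 (adjust +8): 0 + 8 = 8
Final: stock = 8, total_sold = 11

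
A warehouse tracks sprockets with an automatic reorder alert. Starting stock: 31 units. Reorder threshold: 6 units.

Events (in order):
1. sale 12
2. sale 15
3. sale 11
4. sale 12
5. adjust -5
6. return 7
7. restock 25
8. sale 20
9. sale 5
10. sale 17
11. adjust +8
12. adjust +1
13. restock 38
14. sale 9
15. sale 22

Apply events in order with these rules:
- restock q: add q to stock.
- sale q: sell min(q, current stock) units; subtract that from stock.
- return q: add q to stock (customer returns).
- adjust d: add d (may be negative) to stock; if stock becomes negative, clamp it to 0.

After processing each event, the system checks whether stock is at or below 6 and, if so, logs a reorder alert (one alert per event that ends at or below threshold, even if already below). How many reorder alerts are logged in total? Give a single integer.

Answer: 5

Derivation:
Processing events:
Start: stock = 31
  Event 1 (sale 12): sell min(12,31)=12. stock: 31 - 12 = 19. total_sold = 12
  Event 2 (sale 15): sell min(15,19)=15. stock: 19 - 15 = 4. total_sold = 27
  Event 3 (sale 11): sell min(11,4)=4. stock: 4 - 4 = 0. total_sold = 31
  Event 4 (sale 12): sell min(12,0)=0. stock: 0 - 0 = 0. total_sold = 31
  Event 5 (adjust -5): 0 + -5 = 0 (clamped to 0)
  Event 6 (return 7): 0 + 7 = 7
  Event 7 (restock 25): 7 + 25 = 32
  Event 8 (sale 20): sell min(20,32)=20. stock: 32 - 20 = 12. total_sold = 51
  Event 9 (sale 5): sell min(5,12)=5. stock: 12 - 5 = 7. total_sold = 56
  Event 10 (sale 17): sell min(17,7)=7. stock: 7 - 7 = 0. total_sold = 63
  Event 11 (adjust +8): 0 + 8 = 8
  Event 12 (adjust +1): 8 + 1 = 9
  Event 13 (restock 38): 9 + 38 = 47
  Event 14 (sale 9): sell min(9,47)=9. stock: 47 - 9 = 38. total_sold = 72
  Event 15 (sale 22): sell min(22,38)=22. stock: 38 - 22 = 16. total_sold = 94
Final: stock = 16, total_sold = 94

Checking against threshold 6:
  After event 1: stock=19 > 6
  After event 2: stock=4 <= 6 -> ALERT
  After event 3: stock=0 <= 6 -> ALERT
  After event 4: stock=0 <= 6 -> ALERT
  After event 5: stock=0 <= 6 -> ALERT
  After event 6: stock=7 > 6
  After event 7: stock=32 > 6
  After event 8: stock=12 > 6
  After event 9: stock=7 > 6
  After event 10: stock=0 <= 6 -> ALERT
  After event 11: stock=8 > 6
  After event 12: stock=9 > 6
  After event 13: stock=47 > 6
  After event 14: stock=38 > 6
  After event 15: stock=16 > 6
Alert events: [2, 3, 4, 5, 10]. Count = 5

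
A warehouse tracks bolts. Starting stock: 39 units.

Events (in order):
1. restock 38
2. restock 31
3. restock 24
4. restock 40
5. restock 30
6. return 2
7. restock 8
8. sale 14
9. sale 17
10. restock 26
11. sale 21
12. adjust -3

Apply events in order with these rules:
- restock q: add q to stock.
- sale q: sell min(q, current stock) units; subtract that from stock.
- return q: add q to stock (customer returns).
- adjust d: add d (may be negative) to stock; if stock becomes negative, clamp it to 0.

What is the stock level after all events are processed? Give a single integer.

Answer: 183

Derivation:
Processing events:
Start: stock = 39
  Event 1 (restock 38): 39 + 38 = 77
  Event 2 (restock 31): 77 + 31 = 108
  Event 3 (restock 24): 108 + 24 = 132
  Event 4 (restock 40): 132 + 40 = 172
  Event 5 (restock 30): 172 + 30 = 202
  Event 6 (return 2): 202 + 2 = 204
  Event 7 (restock 8): 204 + 8 = 212
  Event 8 (sale 14): sell min(14,212)=14. stock: 212 - 14 = 198. total_sold = 14
  Event 9 (sale 17): sell min(17,198)=17. stock: 198 - 17 = 181. total_sold = 31
  Event 10 (restock 26): 181 + 26 = 207
  Event 11 (sale 21): sell min(21,207)=21. stock: 207 - 21 = 186. total_sold = 52
  Event 12 (adjust -3): 186 + -3 = 183
Final: stock = 183, total_sold = 52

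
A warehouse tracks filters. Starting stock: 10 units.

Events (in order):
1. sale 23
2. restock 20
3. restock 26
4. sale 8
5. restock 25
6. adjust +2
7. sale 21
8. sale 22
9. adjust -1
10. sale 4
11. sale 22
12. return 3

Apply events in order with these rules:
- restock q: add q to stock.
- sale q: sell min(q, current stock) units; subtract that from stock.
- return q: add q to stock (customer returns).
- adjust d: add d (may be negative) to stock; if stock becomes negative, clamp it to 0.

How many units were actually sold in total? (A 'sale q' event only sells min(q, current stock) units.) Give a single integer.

Processing events:
Start: stock = 10
  Event 1 (sale 23): sell min(23,10)=10. stock: 10 - 10 = 0. total_sold = 10
  Event 2 (restock 20): 0 + 20 = 20
  Event 3 (restock 26): 20 + 26 = 46
  Event 4 (sale 8): sell min(8,46)=8. stock: 46 - 8 = 38. total_sold = 18
  Event 5 (restock 25): 38 + 25 = 63
  Event 6 (adjust +2): 63 + 2 = 65
  Event 7 (sale 21): sell min(21,65)=21. stock: 65 - 21 = 44. total_sold = 39
  Event 8 (sale 22): sell min(22,44)=22. stock: 44 - 22 = 22. total_sold = 61
  Event 9 (adjust -1): 22 + -1 = 21
  Event 10 (sale 4): sell min(4,21)=4. stock: 21 - 4 = 17. total_sold = 65
  Event 11 (sale 22): sell min(22,17)=17. stock: 17 - 17 = 0. total_sold = 82
  Event 12 (return 3): 0 + 3 = 3
Final: stock = 3, total_sold = 82

Answer: 82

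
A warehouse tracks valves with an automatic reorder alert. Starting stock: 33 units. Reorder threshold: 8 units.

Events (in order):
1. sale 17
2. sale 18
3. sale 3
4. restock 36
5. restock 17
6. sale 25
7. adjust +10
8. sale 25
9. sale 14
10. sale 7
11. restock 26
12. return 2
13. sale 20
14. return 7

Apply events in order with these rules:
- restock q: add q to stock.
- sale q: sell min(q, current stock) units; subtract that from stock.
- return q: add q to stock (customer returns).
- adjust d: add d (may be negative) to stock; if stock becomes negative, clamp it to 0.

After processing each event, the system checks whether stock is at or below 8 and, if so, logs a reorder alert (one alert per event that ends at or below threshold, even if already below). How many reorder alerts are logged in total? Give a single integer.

Answer: 5

Derivation:
Processing events:
Start: stock = 33
  Event 1 (sale 17): sell min(17,33)=17. stock: 33 - 17 = 16. total_sold = 17
  Event 2 (sale 18): sell min(18,16)=16. stock: 16 - 16 = 0. total_sold = 33
  Event 3 (sale 3): sell min(3,0)=0. stock: 0 - 0 = 0. total_sold = 33
  Event 4 (restock 36): 0 + 36 = 36
  Event 5 (restock 17): 36 + 17 = 53
  Event 6 (sale 25): sell min(25,53)=25. stock: 53 - 25 = 28. total_sold = 58
  Event 7 (adjust +10): 28 + 10 = 38
  Event 8 (sale 25): sell min(25,38)=25. stock: 38 - 25 = 13. total_sold = 83
  Event 9 (sale 14): sell min(14,13)=13. stock: 13 - 13 = 0. total_sold = 96
  Event 10 (sale 7): sell min(7,0)=0. stock: 0 - 0 = 0. total_sold = 96
  Event 11 (restock 26): 0 + 26 = 26
  Event 12 (return 2): 26 + 2 = 28
  Event 13 (sale 20): sell min(20,28)=20. stock: 28 - 20 = 8. total_sold = 116
  Event 14 (return 7): 8 + 7 = 15
Final: stock = 15, total_sold = 116

Checking against threshold 8:
  After event 1: stock=16 > 8
  After event 2: stock=0 <= 8 -> ALERT
  After event 3: stock=0 <= 8 -> ALERT
  After event 4: stock=36 > 8
  After event 5: stock=53 > 8
  After event 6: stock=28 > 8
  After event 7: stock=38 > 8
  After event 8: stock=13 > 8
  After event 9: stock=0 <= 8 -> ALERT
  After event 10: stock=0 <= 8 -> ALERT
  After event 11: stock=26 > 8
  After event 12: stock=28 > 8
  After event 13: stock=8 <= 8 -> ALERT
  After event 14: stock=15 > 8
Alert events: [2, 3, 9, 10, 13]. Count = 5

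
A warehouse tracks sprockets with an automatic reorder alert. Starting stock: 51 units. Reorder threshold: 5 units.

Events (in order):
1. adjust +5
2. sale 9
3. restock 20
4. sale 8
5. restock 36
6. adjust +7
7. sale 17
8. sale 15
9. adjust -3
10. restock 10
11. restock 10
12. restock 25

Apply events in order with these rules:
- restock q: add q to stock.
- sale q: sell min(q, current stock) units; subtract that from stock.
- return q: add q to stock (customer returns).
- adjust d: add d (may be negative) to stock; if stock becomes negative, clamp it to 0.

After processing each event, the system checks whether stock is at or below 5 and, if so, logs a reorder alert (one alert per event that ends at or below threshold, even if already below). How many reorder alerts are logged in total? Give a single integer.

Answer: 0

Derivation:
Processing events:
Start: stock = 51
  Event 1 (adjust +5): 51 + 5 = 56
  Event 2 (sale 9): sell min(9,56)=9. stock: 56 - 9 = 47. total_sold = 9
  Event 3 (restock 20): 47 + 20 = 67
  Event 4 (sale 8): sell min(8,67)=8. stock: 67 - 8 = 59. total_sold = 17
  Event 5 (restock 36): 59 + 36 = 95
  Event 6 (adjust +7): 95 + 7 = 102
  Event 7 (sale 17): sell min(17,102)=17. stock: 102 - 17 = 85. total_sold = 34
  Event 8 (sale 15): sell min(15,85)=15. stock: 85 - 15 = 70. total_sold = 49
  Event 9 (adjust -3): 70 + -3 = 67
  Event 10 (restock 10): 67 + 10 = 77
  Event 11 (restock 10): 77 + 10 = 87
  Event 12 (restock 25): 87 + 25 = 112
Final: stock = 112, total_sold = 49

Checking against threshold 5:
  After event 1: stock=56 > 5
  After event 2: stock=47 > 5
  After event 3: stock=67 > 5
  After event 4: stock=59 > 5
  After event 5: stock=95 > 5
  After event 6: stock=102 > 5
  After event 7: stock=85 > 5
  After event 8: stock=70 > 5
  After event 9: stock=67 > 5
  After event 10: stock=77 > 5
  After event 11: stock=87 > 5
  After event 12: stock=112 > 5
Alert events: []. Count = 0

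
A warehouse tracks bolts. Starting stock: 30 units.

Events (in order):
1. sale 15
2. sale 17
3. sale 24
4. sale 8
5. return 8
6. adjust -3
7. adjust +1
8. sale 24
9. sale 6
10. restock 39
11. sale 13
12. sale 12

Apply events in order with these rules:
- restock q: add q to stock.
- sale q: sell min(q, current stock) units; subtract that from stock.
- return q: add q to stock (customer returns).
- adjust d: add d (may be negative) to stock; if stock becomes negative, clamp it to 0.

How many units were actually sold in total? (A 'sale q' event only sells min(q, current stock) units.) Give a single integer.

Answer: 61

Derivation:
Processing events:
Start: stock = 30
  Event 1 (sale 15): sell min(15,30)=15. stock: 30 - 15 = 15. total_sold = 15
  Event 2 (sale 17): sell min(17,15)=15. stock: 15 - 15 = 0. total_sold = 30
  Event 3 (sale 24): sell min(24,0)=0. stock: 0 - 0 = 0. total_sold = 30
  Event 4 (sale 8): sell min(8,0)=0. stock: 0 - 0 = 0. total_sold = 30
  Event 5 (return 8): 0 + 8 = 8
  Event 6 (adjust -3): 8 + -3 = 5
  Event 7 (adjust +1): 5 + 1 = 6
  Event 8 (sale 24): sell min(24,6)=6. stock: 6 - 6 = 0. total_sold = 36
  Event 9 (sale 6): sell min(6,0)=0. stock: 0 - 0 = 0. total_sold = 36
  Event 10 (restock 39): 0 + 39 = 39
  Event 11 (sale 13): sell min(13,39)=13. stock: 39 - 13 = 26. total_sold = 49
  Event 12 (sale 12): sell min(12,26)=12. stock: 26 - 12 = 14. total_sold = 61
Final: stock = 14, total_sold = 61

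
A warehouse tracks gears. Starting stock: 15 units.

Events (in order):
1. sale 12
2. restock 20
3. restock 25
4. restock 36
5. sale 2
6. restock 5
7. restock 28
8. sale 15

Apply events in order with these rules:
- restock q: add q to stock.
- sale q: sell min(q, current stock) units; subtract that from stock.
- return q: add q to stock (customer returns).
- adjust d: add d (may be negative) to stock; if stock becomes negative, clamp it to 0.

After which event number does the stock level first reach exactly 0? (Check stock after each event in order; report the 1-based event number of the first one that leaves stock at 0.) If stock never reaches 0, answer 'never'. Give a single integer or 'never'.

Processing events:
Start: stock = 15
  Event 1 (sale 12): sell min(12,15)=12. stock: 15 - 12 = 3. total_sold = 12
  Event 2 (restock 20): 3 + 20 = 23
  Event 3 (restock 25): 23 + 25 = 48
  Event 4 (restock 36): 48 + 36 = 84
  Event 5 (sale 2): sell min(2,84)=2. stock: 84 - 2 = 82. total_sold = 14
  Event 6 (restock 5): 82 + 5 = 87
  Event 7 (restock 28): 87 + 28 = 115
  Event 8 (sale 15): sell min(15,115)=15. stock: 115 - 15 = 100. total_sold = 29
Final: stock = 100, total_sold = 29

Stock never reaches 0.

Answer: never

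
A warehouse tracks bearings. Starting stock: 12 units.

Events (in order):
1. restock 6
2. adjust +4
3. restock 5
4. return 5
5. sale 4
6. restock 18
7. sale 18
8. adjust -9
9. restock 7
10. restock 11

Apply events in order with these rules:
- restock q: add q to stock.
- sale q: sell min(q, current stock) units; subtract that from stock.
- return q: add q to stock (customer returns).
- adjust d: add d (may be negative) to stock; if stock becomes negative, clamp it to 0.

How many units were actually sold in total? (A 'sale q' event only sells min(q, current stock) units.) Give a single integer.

Processing events:
Start: stock = 12
  Event 1 (restock 6): 12 + 6 = 18
  Event 2 (adjust +4): 18 + 4 = 22
  Event 3 (restock 5): 22 + 5 = 27
  Event 4 (return 5): 27 + 5 = 32
  Event 5 (sale 4): sell min(4,32)=4. stock: 32 - 4 = 28. total_sold = 4
  Event 6 (restock 18): 28 + 18 = 46
  Event 7 (sale 18): sell min(18,46)=18. stock: 46 - 18 = 28. total_sold = 22
  Event 8 (adjust -9): 28 + -9 = 19
  Event 9 (restock 7): 19 + 7 = 26
  Event 10 (restock 11): 26 + 11 = 37
Final: stock = 37, total_sold = 22

Answer: 22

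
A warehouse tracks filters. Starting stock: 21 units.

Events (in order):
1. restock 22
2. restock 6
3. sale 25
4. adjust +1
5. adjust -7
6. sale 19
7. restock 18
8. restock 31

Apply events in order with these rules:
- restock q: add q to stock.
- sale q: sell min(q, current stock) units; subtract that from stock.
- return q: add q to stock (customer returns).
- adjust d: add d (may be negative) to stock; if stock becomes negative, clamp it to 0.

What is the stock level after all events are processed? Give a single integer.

Processing events:
Start: stock = 21
  Event 1 (restock 22): 21 + 22 = 43
  Event 2 (restock 6): 43 + 6 = 49
  Event 3 (sale 25): sell min(25,49)=25. stock: 49 - 25 = 24. total_sold = 25
  Event 4 (adjust +1): 24 + 1 = 25
  Event 5 (adjust -7): 25 + -7 = 18
  Event 6 (sale 19): sell min(19,18)=18. stock: 18 - 18 = 0. total_sold = 43
  Event 7 (restock 18): 0 + 18 = 18
  Event 8 (restock 31): 18 + 31 = 49
Final: stock = 49, total_sold = 43

Answer: 49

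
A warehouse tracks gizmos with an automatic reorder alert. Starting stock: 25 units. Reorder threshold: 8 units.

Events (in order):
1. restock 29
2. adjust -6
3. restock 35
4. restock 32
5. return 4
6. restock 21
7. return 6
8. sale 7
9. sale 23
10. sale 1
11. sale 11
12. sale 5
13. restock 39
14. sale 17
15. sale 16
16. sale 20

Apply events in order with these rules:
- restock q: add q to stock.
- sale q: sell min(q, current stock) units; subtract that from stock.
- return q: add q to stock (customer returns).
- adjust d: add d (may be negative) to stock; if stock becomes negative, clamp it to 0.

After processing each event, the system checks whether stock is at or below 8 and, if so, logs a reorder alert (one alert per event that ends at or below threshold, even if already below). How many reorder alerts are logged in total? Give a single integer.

Processing events:
Start: stock = 25
  Event 1 (restock 29): 25 + 29 = 54
  Event 2 (adjust -6): 54 + -6 = 48
  Event 3 (restock 35): 48 + 35 = 83
  Event 4 (restock 32): 83 + 32 = 115
  Event 5 (return 4): 115 + 4 = 119
  Event 6 (restock 21): 119 + 21 = 140
  Event 7 (return 6): 140 + 6 = 146
  Event 8 (sale 7): sell min(7,146)=7. stock: 146 - 7 = 139. total_sold = 7
  Event 9 (sale 23): sell min(23,139)=23. stock: 139 - 23 = 116. total_sold = 30
  Event 10 (sale 1): sell min(1,116)=1. stock: 116 - 1 = 115. total_sold = 31
  Event 11 (sale 11): sell min(11,115)=11. stock: 115 - 11 = 104. total_sold = 42
  Event 12 (sale 5): sell min(5,104)=5. stock: 104 - 5 = 99. total_sold = 47
  Event 13 (restock 39): 99 + 39 = 138
  Event 14 (sale 17): sell min(17,138)=17. stock: 138 - 17 = 121. total_sold = 64
  Event 15 (sale 16): sell min(16,121)=16. stock: 121 - 16 = 105. total_sold = 80
  Event 16 (sale 20): sell min(20,105)=20. stock: 105 - 20 = 85. total_sold = 100
Final: stock = 85, total_sold = 100

Checking against threshold 8:
  After event 1: stock=54 > 8
  After event 2: stock=48 > 8
  After event 3: stock=83 > 8
  After event 4: stock=115 > 8
  After event 5: stock=119 > 8
  After event 6: stock=140 > 8
  After event 7: stock=146 > 8
  After event 8: stock=139 > 8
  After event 9: stock=116 > 8
  After event 10: stock=115 > 8
  After event 11: stock=104 > 8
  After event 12: stock=99 > 8
  After event 13: stock=138 > 8
  After event 14: stock=121 > 8
  After event 15: stock=105 > 8
  After event 16: stock=85 > 8
Alert events: []. Count = 0

Answer: 0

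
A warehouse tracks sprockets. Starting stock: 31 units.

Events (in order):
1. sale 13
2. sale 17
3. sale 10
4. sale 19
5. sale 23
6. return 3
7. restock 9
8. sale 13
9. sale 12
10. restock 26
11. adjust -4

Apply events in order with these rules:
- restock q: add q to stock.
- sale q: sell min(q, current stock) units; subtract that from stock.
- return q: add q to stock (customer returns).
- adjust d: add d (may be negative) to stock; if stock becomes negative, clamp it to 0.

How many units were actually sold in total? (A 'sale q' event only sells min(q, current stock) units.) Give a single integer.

Processing events:
Start: stock = 31
  Event 1 (sale 13): sell min(13,31)=13. stock: 31 - 13 = 18. total_sold = 13
  Event 2 (sale 17): sell min(17,18)=17. stock: 18 - 17 = 1. total_sold = 30
  Event 3 (sale 10): sell min(10,1)=1. stock: 1 - 1 = 0. total_sold = 31
  Event 4 (sale 19): sell min(19,0)=0. stock: 0 - 0 = 0. total_sold = 31
  Event 5 (sale 23): sell min(23,0)=0. stock: 0 - 0 = 0. total_sold = 31
  Event 6 (return 3): 0 + 3 = 3
  Event 7 (restock 9): 3 + 9 = 12
  Event 8 (sale 13): sell min(13,12)=12. stock: 12 - 12 = 0. total_sold = 43
  Event 9 (sale 12): sell min(12,0)=0. stock: 0 - 0 = 0. total_sold = 43
  Event 10 (restock 26): 0 + 26 = 26
  Event 11 (adjust -4): 26 + -4 = 22
Final: stock = 22, total_sold = 43

Answer: 43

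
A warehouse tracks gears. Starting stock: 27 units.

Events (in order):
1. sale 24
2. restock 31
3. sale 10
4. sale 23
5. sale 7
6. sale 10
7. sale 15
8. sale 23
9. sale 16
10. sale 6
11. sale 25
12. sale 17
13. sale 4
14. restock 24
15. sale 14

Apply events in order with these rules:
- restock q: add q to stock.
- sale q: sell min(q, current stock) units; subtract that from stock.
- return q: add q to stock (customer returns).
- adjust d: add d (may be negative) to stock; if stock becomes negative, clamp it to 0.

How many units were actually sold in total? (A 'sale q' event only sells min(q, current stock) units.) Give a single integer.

Processing events:
Start: stock = 27
  Event 1 (sale 24): sell min(24,27)=24. stock: 27 - 24 = 3. total_sold = 24
  Event 2 (restock 31): 3 + 31 = 34
  Event 3 (sale 10): sell min(10,34)=10. stock: 34 - 10 = 24. total_sold = 34
  Event 4 (sale 23): sell min(23,24)=23. stock: 24 - 23 = 1. total_sold = 57
  Event 5 (sale 7): sell min(7,1)=1. stock: 1 - 1 = 0. total_sold = 58
  Event 6 (sale 10): sell min(10,0)=0. stock: 0 - 0 = 0. total_sold = 58
  Event 7 (sale 15): sell min(15,0)=0. stock: 0 - 0 = 0. total_sold = 58
  Event 8 (sale 23): sell min(23,0)=0. stock: 0 - 0 = 0. total_sold = 58
  Event 9 (sale 16): sell min(16,0)=0. stock: 0 - 0 = 0. total_sold = 58
  Event 10 (sale 6): sell min(6,0)=0. stock: 0 - 0 = 0. total_sold = 58
  Event 11 (sale 25): sell min(25,0)=0. stock: 0 - 0 = 0. total_sold = 58
  Event 12 (sale 17): sell min(17,0)=0. stock: 0 - 0 = 0. total_sold = 58
  Event 13 (sale 4): sell min(4,0)=0. stock: 0 - 0 = 0. total_sold = 58
  Event 14 (restock 24): 0 + 24 = 24
  Event 15 (sale 14): sell min(14,24)=14. stock: 24 - 14 = 10. total_sold = 72
Final: stock = 10, total_sold = 72

Answer: 72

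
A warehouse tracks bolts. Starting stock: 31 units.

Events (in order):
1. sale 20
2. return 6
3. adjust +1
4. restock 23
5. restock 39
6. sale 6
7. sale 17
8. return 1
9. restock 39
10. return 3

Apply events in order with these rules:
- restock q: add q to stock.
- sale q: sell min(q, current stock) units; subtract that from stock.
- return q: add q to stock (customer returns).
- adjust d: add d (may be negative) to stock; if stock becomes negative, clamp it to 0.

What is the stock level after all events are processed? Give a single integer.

Processing events:
Start: stock = 31
  Event 1 (sale 20): sell min(20,31)=20. stock: 31 - 20 = 11. total_sold = 20
  Event 2 (return 6): 11 + 6 = 17
  Event 3 (adjust +1): 17 + 1 = 18
  Event 4 (restock 23): 18 + 23 = 41
  Event 5 (restock 39): 41 + 39 = 80
  Event 6 (sale 6): sell min(6,80)=6. stock: 80 - 6 = 74. total_sold = 26
  Event 7 (sale 17): sell min(17,74)=17. stock: 74 - 17 = 57. total_sold = 43
  Event 8 (return 1): 57 + 1 = 58
  Event 9 (restock 39): 58 + 39 = 97
  Event 10 (return 3): 97 + 3 = 100
Final: stock = 100, total_sold = 43

Answer: 100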